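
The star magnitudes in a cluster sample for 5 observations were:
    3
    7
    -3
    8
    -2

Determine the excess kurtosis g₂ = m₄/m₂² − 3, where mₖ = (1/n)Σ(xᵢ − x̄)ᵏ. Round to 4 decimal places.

-1.7031

x̄ = 2.6000
Σ(xᵢ − x̄)² = 101.2000 ⇒ m₂ = 20.24000
Σ(xᵢ − x̄)⁴ = 2656.3360 ⇒ m₄ = 531.26720
m₂² = 409.65760
g₂ = m₄/m₂² − 3 = 1.29686 − 3 ≈ -1.7031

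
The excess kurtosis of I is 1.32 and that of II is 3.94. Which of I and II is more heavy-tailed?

Higher excess kurtosis ⇒ heavier tails relative to the normal distribution.
1.32 vs 3.94: the larger is 3.94, so II has heavier tails.

II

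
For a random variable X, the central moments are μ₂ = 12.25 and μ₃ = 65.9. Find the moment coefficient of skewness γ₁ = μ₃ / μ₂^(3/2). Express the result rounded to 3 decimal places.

σ = √μ₂ = √12.25 = 3.50000
σ³ = μ₂^(3/2) = 42.87500
γ₁ = μ₃/σ³ = 65.9 / 42.87500 ≈ 1.537

1.537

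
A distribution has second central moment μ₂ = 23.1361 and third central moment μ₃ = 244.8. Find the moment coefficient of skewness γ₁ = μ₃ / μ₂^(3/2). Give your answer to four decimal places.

2.1998

σ = √μ₂ = √23.1361 = 4.81000
σ³ = μ₂^(3/2) = 111.28464
γ₁ = μ₃/σ³ = 244.8 / 111.28464 ≈ 2.1998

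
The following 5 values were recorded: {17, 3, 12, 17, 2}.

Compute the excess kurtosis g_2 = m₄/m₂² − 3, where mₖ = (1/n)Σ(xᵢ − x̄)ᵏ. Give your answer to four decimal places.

x̄ = 10.2000
Σ(xᵢ − x̄)² = 214.8000 ⇒ m₂ = 42.96000
Σ(xᵢ − x̄)⁴ = 11495.3760 ⇒ m₄ = 2299.07520
m₂² = 1845.56160
g_2 = m₄/m₂² − 3 = 1.24573 − 3 ≈ -1.7543

-1.7543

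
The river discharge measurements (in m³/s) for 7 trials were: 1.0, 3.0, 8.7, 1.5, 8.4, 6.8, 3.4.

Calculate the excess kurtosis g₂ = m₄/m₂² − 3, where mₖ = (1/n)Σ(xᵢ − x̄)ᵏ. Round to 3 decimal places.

-1.628

x̄ = 4.6857
Σ(xᵢ − x̄)² = 62.6086 ⇒ m₂ = 8.94408
Σ(xᵢ − x̄)⁴ = 768.3304 ⇒ m₄ = 109.76148
m₂² = 79.99660
g₂ = m₄/m₂² − 3 = 1.37208 − 3 ≈ -1.628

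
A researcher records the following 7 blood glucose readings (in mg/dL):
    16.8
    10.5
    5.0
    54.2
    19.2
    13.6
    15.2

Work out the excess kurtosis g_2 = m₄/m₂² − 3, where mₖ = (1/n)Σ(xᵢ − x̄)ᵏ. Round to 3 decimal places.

x̄ = 19.2143
Σ(xᵢ − x̄)² = 1555.4486 ⇒ m₂ = 222.20694
Σ(xᵢ − x̄)⁴ = 1546052.9250 ⇒ m₄ = 220864.70357
m₂² = 49375.92364
g_2 = m₄/m₂² − 3 = 4.47313 − 3 ≈ 1.473

1.473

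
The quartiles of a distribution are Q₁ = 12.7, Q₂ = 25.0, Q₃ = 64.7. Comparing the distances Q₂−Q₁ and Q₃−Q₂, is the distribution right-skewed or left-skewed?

Q₂ − Q₁ = 12.3;  Q₃ − Q₂ = 39.7
Q₃ − Q₂ > Q₂ − Q₁ ⇒ the upper half is more spread out ⇒ right-skewed.

right-skewed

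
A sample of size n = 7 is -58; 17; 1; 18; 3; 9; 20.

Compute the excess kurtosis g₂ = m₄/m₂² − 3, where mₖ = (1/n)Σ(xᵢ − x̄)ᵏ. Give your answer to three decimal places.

x̄ = 1.4286
Σ(xᵢ − x̄)² = 4453.7143 ⇒ m₂ = 636.24490
Σ(xᵢ − x̄)⁴ = 12729744.4548 ⇒ m₄ = 1818534.92212
m₂² = 404807.57018
g₂ = m₄/m₂² − 3 = 4.49234 − 3 ≈ 1.492

1.492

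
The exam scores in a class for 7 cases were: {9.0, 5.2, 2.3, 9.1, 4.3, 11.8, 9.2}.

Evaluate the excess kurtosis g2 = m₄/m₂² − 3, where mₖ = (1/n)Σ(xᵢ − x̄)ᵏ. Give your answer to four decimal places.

-1.2616

x̄ = 7.2714
Σ(xᵢ − x̄)² = 68.3943 ⇒ m₂ = 9.77061
Σ(xᵢ − x̄)⁴ = 1161.7237 ⇒ m₄ = 165.96054
m₂² = 95.46486
g2 = m₄/m₂² − 3 = 1.73845 − 3 ≈ -1.2616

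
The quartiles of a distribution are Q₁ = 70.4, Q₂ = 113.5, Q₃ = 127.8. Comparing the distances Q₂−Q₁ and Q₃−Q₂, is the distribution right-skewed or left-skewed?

Q₂ − Q₁ = 43.1;  Q₃ − Q₂ = 14.3
Q₂ − Q₁ > Q₃ − Q₂ ⇒ the lower half is more spread out ⇒ left-skewed.

left-skewed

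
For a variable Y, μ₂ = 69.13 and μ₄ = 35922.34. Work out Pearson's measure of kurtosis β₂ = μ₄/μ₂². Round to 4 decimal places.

μ₂² = 69.13² = 4778.95690
μ₄/μ₂² = 35922.34 / 4778.95690 = 7.51677
β₂ ≈ 7.5168

7.5168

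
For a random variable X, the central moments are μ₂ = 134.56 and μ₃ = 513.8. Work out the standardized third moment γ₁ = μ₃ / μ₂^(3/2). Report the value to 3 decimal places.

σ = √μ₂ = √134.56 = 11.60000
σ³ = μ₂^(3/2) = 1560.89600
γ₁ = μ₃/σ³ = 513.8 / 1560.89600 ≈ 0.329

0.329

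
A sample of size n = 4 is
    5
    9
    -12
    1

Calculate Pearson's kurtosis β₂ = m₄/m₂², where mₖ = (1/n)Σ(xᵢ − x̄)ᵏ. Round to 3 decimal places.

x̄ = 0.7500
Σ(xᵢ − x̄)² = 248.7500 ⇒ m₂ = 62.18750
Σ(xᵢ − x̄)⁴ = 31385.3281 ⇒ m₄ = 7846.33203
m₂² = 3867.28516
β₂ = m₄/m₂² = 7846.33203 / 3867.28516 ≈ 2.029

2.029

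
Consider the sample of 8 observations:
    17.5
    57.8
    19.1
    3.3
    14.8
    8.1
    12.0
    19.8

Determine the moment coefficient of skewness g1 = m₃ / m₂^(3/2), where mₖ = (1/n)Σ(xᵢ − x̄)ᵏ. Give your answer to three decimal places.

1.739

x̄ = (17.5 + 57.8 + 19.1 + 3.3 + 14.8 + 8.1 + 12.0 + 19.8) / 8 = 19.0500
deviations (xᵢ − x̄): -1.5500, 38.7500, 0.0500, -15.7500, -4.2500, -10.9500, -7.0500, 0.7500
Σ(xᵢ − x̄)² = 1940.2600 ⇒ m₂ = 1940.2600/8 = 242.53250
Σ(xᵢ − x̄)³ = 52535.1600 ⇒ m₃ = 52535.1600/8 = 6566.89500
m₂^(3/2) = 242.53250^(1.5) = 3777.06897
g1 = m₃ / m₂^(3/2) = 6566.89500 / 3777.06897 ≈ 1.739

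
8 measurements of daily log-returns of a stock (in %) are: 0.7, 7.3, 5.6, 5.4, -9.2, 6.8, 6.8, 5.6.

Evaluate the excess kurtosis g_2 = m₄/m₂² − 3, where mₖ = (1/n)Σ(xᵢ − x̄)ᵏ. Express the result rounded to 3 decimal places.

x̄ = 3.6250
Σ(xᵢ − x̄)² = 217.6550 ⇒ m₂ = 27.20687
Σ(xᵢ − x̄)⁴ = 27553.0708 ⇒ m₄ = 3444.13385
m₂² = 740.21405
g_2 = m₄/m₂² − 3 = 4.65289 − 3 ≈ 1.653

1.653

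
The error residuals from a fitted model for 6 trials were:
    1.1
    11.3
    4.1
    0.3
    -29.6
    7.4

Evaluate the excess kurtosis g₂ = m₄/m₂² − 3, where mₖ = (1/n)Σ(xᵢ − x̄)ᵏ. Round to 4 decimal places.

0.6871

x̄ = -0.9000
Σ(xᵢ − x̄)² = 1071.8600 ⇒ m₂ = 178.64333
Σ(xᵢ − x̄)⁴ = 706007.4674 ⇒ m₄ = 117667.91123
m₂² = 31913.44054
g₂ = m₄/m₂² − 3 = 3.68710 − 3 ≈ 0.6871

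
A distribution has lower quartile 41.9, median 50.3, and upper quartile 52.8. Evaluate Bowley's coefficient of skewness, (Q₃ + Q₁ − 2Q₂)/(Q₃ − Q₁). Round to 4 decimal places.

numerator: Q₃ + Q₁ − 2Q₂ = 52.8 + 41.9 − 2×50.3 = -5.9000
denominator: Q₃ − Q₁ = 52.8 − 41.9 = 10.9000
Bowley skewness = -5.9000 / 10.9000 ≈ -0.5413

-0.5413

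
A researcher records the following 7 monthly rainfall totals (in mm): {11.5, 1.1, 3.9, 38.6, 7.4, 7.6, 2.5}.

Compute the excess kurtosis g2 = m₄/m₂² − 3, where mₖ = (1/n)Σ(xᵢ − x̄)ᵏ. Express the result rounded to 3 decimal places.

x̄ = 10.3714
Σ(xᵢ − x̄)² = 1004.4343 ⇒ m₂ = 143.49061
Σ(xᵢ − x̄)⁴ = 648093.9407 ⇒ m₄ = 92584.84867
m₂² = 20589.55580
g2 = m₄/m₂² − 3 = 4.49669 − 3 ≈ 1.497

1.497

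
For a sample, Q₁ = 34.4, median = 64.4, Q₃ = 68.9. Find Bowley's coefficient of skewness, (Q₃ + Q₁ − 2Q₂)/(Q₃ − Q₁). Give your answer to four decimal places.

numerator: Q₃ + Q₁ − 2Q₂ = 68.9 + 34.4 − 2×64.4 = -25.5000
denominator: Q₃ − Q₁ = 68.9 − 34.4 = 34.5000
Bowley skewness = -25.5000 / 34.5000 ≈ -0.7391

-0.7391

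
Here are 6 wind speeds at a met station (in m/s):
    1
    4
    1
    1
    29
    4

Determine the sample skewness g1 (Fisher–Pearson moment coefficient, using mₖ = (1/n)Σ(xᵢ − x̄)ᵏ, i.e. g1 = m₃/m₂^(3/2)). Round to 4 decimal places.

x̄ = (1 + 4 + 1 + 1 + 29 + 4) / 6 = 6.6667
deviations (xᵢ − x̄): -5.6667, -2.6667, -5.6667, -5.6667, 22.3333, -2.6667
Σ(xᵢ − x̄)² = 609.3333 ⇒ m₂ = 609.3333/6 = 101.55556
Σ(xᵢ − x̄)³ = 10555.5556 ⇒ m₃ = 10555.5556/6 = 1759.25926
m₂^(3/2) = 101.55556^(1.5) = 1023.42384
g1 = m₃ / m₂^(3/2) = 1759.25926 / 1023.42384 ≈ 1.7190

1.7190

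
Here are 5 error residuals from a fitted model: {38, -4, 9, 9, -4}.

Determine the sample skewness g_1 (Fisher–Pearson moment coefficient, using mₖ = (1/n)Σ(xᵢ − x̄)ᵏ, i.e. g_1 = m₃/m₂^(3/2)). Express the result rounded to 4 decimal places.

0.9896

x̄ = (38 - 4 + 9 + 9 - 4) / 5 = 9.6000
deviations (xᵢ − x̄): 28.4000, -13.6000, -0.6000, -0.6000, -13.6000
Σ(xᵢ − x̄)² = 1177.2000 ⇒ m₂ = 1177.2000/5 = 235.44000
Σ(xᵢ − x̄)³ = 17874.9600 ⇒ m₃ = 17874.9600/5 = 3574.99200
m₂^(3/2) = 235.44000^(1.5) = 3612.60413
g_1 = m₃ / m₂^(3/2) = 3574.99200 / 3612.60413 ≈ 0.9896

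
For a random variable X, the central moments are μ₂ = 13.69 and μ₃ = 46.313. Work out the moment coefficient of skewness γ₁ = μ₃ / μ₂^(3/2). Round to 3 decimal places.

σ = √μ₂ = √13.69 = 3.70000
σ³ = μ₂^(3/2) = 50.65300
γ₁ = μ₃/σ³ = 46.313 / 50.65300 ≈ 0.914

0.914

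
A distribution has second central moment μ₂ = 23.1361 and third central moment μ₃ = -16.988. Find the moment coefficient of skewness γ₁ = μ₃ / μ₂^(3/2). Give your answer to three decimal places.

-0.153

σ = √μ₂ = √23.1361 = 4.81000
σ³ = μ₂^(3/2) = 111.28464
γ₁ = μ₃/σ³ = -16.988 / 111.28464 ≈ -0.153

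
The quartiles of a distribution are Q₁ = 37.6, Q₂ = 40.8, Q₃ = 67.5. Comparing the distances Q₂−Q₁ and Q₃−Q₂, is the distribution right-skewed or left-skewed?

Q₂ − Q₁ = 3.2;  Q₃ − Q₂ = 26.7
Q₃ − Q₂ > Q₂ − Q₁ ⇒ the upper half is more spread out ⇒ right-skewed.

right-skewed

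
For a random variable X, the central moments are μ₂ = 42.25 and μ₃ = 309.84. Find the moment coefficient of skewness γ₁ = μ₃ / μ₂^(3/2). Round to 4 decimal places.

σ = √μ₂ = √42.25 = 6.50000
σ³ = μ₂^(3/2) = 274.62500
γ₁ = μ₃/σ³ = 309.84 / 274.62500 ≈ 1.1282

1.1282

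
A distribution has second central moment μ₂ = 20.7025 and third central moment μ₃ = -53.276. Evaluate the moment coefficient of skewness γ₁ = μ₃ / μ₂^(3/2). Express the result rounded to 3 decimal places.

-0.566

σ = √μ₂ = √20.7025 = 4.55000
σ³ = μ₂^(3/2) = 94.19638
γ₁ = μ₃/σ³ = -53.276 / 94.19638 ≈ -0.566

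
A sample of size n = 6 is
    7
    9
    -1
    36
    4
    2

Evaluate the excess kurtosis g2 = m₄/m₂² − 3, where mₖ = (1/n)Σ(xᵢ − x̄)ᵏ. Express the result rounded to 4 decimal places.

x̄ = 9.5000
Σ(xᵢ − x̄)² = 905.5000 ⇒ m₂ = 150.91667
Σ(xᵢ − x̄)⁴ = 509428.3750 ⇒ m₄ = 84904.72917
m₂² = 22775.84028
g2 = m₄/m₂² − 3 = 3.72784 − 3 ≈ 0.7278

0.7278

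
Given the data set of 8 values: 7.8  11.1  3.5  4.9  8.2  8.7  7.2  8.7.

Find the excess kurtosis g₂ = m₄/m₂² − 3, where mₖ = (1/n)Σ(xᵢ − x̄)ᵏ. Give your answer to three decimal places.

x̄ = 7.5125
Σ(xᵢ − x̄)² = 39.2687 ⇒ m₂ = 4.90859
Σ(xᵢ − x̄)⁴ = 475.6556 ⇒ m₄ = 59.45695
m₂² = 24.09429
g₂ = m₄/m₂² − 3 = 2.46768 − 3 ≈ -0.532

-0.532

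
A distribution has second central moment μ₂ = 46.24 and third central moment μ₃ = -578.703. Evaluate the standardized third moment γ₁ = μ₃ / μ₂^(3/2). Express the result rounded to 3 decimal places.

σ = √μ₂ = √46.24 = 6.80000
σ³ = μ₂^(3/2) = 314.43200
γ₁ = μ₃/σ³ = -578.703 / 314.43200 ≈ -1.840

-1.840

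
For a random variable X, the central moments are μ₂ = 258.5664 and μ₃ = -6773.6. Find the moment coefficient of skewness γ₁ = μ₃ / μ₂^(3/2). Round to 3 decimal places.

-1.629

σ = √μ₂ = √258.5664 = 16.08000
σ³ = μ₂^(3/2) = 4157.74771
γ₁ = μ₃/σ³ = -6773.6 / 4157.74771 ≈ -1.629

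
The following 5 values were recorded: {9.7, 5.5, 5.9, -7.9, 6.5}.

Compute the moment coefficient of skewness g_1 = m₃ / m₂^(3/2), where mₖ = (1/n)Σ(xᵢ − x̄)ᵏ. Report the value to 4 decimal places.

-1.2679

x̄ = (9.7 + 5.5 + 5.9 - 7.9 + 6.5) / 5 = 3.9400
deviations (xᵢ − x̄): 5.7600, 1.5600, 1.9600, -11.8400, 2.5600
Σ(xᵢ − x̄)² = 186.1920 ⇒ m₂ = 186.1920/5 = 37.23840
Σ(xᵢ − x̄)³ = -1440.5914 ⇒ m₃ = -1440.5914/5 = -288.11827
m₂^(3/2) = 37.23840^(1.5) = 227.24091
g_1 = m₃ / m₂^(3/2) = -288.11827 / 227.24091 ≈ -1.2679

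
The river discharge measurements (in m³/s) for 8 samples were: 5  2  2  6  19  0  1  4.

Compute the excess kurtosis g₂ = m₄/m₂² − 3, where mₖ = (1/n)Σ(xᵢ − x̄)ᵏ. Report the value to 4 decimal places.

x̄ = 4.8750
Σ(xᵢ − x̄)² = 256.8750 ⇒ m₂ = 32.10938
Σ(xᵢ − x̄)⁴ = 40735.5879 ⇒ m₄ = 5091.94849
m₂² = 1031.01196
g₂ = m₄/m₂² − 3 = 4.93879 − 3 ≈ 1.9388

1.9388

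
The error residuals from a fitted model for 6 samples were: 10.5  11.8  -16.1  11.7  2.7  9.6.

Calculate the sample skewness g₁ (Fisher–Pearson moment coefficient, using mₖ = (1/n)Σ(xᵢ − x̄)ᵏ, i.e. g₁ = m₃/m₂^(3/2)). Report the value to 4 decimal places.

-1.4564

x̄ = (10.5 + 11.8 - 16.1 + 11.7 + 2.7 + 9.6) / 6 = 5.0333
deviations (xᵢ − x̄): 5.4667, 6.7667, -21.1333, 6.6667, -2.3333, 4.5667
Σ(xᵢ − x̄)² = 593.0333 ⇒ m₂ = 593.0333/6 = 98.83889
Σ(xᵢ − x̄)³ = -8586.4956 ⇒ m₃ = -8586.4956/6 = -1431.08259
m₂^(3/2) = 98.83889^(1.5) = 982.63399
g₁ = m₃ / m₂^(3/2) = -1431.08259 / 982.63399 ≈ -1.4564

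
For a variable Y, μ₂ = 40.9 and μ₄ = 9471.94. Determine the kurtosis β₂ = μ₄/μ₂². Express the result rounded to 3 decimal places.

μ₂² = 40.9² = 1672.81000
μ₄/μ₂² = 9471.94 / 1672.81000 = 5.66229
β₂ ≈ 5.662

5.662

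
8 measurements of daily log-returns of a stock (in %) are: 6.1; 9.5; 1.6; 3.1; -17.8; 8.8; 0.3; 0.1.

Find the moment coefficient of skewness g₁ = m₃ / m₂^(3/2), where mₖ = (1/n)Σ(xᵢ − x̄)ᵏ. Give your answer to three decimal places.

-1.476

x̄ = (6.1 + 9.5 + 1.6 + 3.1 - 17.8 + 8.8 + 0.3 + 0.1) / 8 = 1.4625
deviations (xᵢ − x̄): 4.6375, 8.0375, 0.1375, 1.6375, -19.2625, 7.3375, -1.1625, -1.3625
Σ(xᵢ − x̄)² = 516.8987 ⇒ m₂ = 516.8987/8 = 64.61234
Σ(xᵢ − x̄)³ = -6132.9275 ⇒ m₃ = -6132.9275/8 = -766.61593
m₂^(3/2) = 64.61234^(1.5) = 519.36567
g₁ = m₃ / m₂^(3/2) = -766.61593 / 519.36567 ≈ -1.476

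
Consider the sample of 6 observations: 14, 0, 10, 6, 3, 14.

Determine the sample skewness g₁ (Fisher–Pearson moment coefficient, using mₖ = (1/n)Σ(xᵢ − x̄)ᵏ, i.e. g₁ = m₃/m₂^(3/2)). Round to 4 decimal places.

-0.1346

x̄ = (14 + 0 + 10 + 6 + 3 + 14) / 6 = 7.8333
deviations (xᵢ − x̄): 6.1667, -7.8333, 2.1667, -1.8333, -4.8333, 6.1667
Σ(xᵢ − x̄)² = 168.8333 ⇒ m₂ = 168.8333/6 = 28.13889
Σ(xᵢ − x̄)³ = -120.5556 ⇒ m₃ = -120.5556/6 = -20.09259
m₂^(3/2) = 28.13889^(1.5) = 149.26584
g₁ = m₃ / m₂^(3/2) = -20.09259 / 149.26584 ≈ -0.1346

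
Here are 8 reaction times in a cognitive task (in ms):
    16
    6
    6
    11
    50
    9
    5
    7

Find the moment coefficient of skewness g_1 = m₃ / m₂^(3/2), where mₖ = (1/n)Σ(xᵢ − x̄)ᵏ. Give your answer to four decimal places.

2.0319

x̄ = (16 + 6 + 6 + 11 + 50 + 9 + 5 + 7) / 8 = 13.7500
deviations (xᵢ − x̄): 2.2500, -7.7500, -7.7500, -2.7500, 36.2500, -4.7500, -8.7500, -6.7500
Σ(xᵢ − x̄)² = 1591.5000 ⇒ m₂ = 1591.5000/8 = 198.93750
Σ(xᵢ − x̄)³ = 45609.7500 ⇒ m₃ = 45609.7500/8 = 5701.21875
m₂^(3/2) = 198.93750^(1.5) = 2805.91806
g_1 = m₃ / m₂^(3/2) = 5701.21875 / 2805.91806 ≈ 2.0319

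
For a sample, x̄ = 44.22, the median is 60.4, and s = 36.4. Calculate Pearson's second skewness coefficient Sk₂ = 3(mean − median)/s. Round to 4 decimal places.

-1.3335

Sk₂ = 3(44.22 − 60.4) / 36.4 = 3 × -16.1800 / 36.4
    = -48.5400 / 36.4 ≈ -1.3335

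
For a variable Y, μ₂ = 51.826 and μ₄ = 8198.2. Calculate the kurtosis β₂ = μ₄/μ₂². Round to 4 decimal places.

μ₂² = 51.826² = 2685.93428
μ₄/μ₂² = 8198.2 / 2685.93428 = 3.05227
β₂ ≈ 3.0523

3.0523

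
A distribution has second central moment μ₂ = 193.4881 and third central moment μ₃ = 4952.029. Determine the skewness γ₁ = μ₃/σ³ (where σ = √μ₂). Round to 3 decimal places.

1.840

σ = √μ₂ = √193.4881 = 13.91000
σ³ = μ₂^(3/2) = 2691.41947
γ₁ = μ₃/σ³ = 4952.029 / 2691.41947 ≈ 1.840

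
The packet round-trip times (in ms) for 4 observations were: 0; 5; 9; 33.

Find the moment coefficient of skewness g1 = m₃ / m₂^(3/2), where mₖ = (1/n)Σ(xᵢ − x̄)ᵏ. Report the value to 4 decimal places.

x̄ = (0 + 5 + 9 + 33) / 4 = 11.7500
deviations (xᵢ − x̄): -11.7500, -6.7500, -2.7500, 21.2500
Σ(xᵢ − x̄)² = 642.7500 ⇒ m₂ = 642.7500/4 = 160.68750
Σ(xᵢ − x̄)³ = 7645.1250 ⇒ m₃ = 7645.1250/4 = 1911.28125
m₂^(3/2) = 160.68750^(1.5) = 2036.91610
g1 = m₃ / m₂^(3/2) = 1911.28125 / 2036.91610 ≈ 0.9383

0.9383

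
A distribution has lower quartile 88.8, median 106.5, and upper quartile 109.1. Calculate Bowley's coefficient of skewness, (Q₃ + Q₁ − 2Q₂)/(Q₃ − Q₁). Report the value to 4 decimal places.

-0.7438

numerator: Q₃ + Q₁ − 2Q₂ = 109.1 + 88.8 − 2×106.5 = -15.1000
denominator: Q₃ − Q₁ = 109.1 − 88.8 = 20.3000
Bowley skewness = -15.1000 / 20.3000 ≈ -0.7438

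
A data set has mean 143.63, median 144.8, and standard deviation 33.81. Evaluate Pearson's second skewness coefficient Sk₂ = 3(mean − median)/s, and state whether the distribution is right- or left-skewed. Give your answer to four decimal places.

-0.1038, left-skewed

Sk₂ = 3(143.63 − 144.8) / 33.81 = 3 × -1.1700 / 33.81
    = -3.5100 / 33.81 ≈ -0.1038
Sk₂ < 0 ⇒ mean < median ⇒ left-skewed (negative skew).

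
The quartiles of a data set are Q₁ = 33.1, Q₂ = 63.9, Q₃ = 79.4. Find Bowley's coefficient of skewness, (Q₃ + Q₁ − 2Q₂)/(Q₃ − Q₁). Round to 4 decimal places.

-0.3305

numerator: Q₃ + Q₁ − 2Q₂ = 79.4 + 33.1 − 2×63.9 = -15.3000
denominator: Q₃ − Q₁ = 79.4 − 33.1 = 46.3000
Bowley skewness = -15.3000 / 46.3000 ≈ -0.3305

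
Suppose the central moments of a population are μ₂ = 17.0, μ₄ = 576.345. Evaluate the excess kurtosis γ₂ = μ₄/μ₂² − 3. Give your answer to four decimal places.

μ₂² = 17.0² = 289.00000
μ₄/μ₂² = 576.345 / 289.00000 = 1.99427
γ₂ = 1.99427 − 3 ≈ -1.0057

-1.0057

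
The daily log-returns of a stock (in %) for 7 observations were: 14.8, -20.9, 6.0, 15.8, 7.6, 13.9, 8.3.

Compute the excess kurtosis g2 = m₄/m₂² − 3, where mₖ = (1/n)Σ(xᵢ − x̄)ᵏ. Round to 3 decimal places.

x̄ = 6.5000
Σ(xᵢ − x̄)² = 965.6000 ⇒ m₂ = 137.94286
Σ(xᵢ − x̄)⁴ = 578877.6116 ⇒ m₄ = 82696.80166
m₂² = 19028.23184
g2 = m₄/m₂² − 3 = 4.34601 − 3 ≈ 1.346

1.346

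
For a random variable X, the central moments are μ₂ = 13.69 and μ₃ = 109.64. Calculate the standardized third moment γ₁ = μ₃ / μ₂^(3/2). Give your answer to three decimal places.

2.165

σ = √μ₂ = √13.69 = 3.70000
σ³ = μ₂^(3/2) = 50.65300
γ₁ = μ₃/σ³ = 109.64 / 50.65300 ≈ 2.165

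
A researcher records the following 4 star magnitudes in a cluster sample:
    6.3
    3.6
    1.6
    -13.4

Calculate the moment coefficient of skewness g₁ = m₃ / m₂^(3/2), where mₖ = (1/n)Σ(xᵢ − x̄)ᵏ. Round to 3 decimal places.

-0.991

x̄ = (6.3 + 3.6 + 1.6 - 13.4) / 4 = -0.4750
deviations (xᵢ − x̄): 6.7750, 4.0750, 2.0750, -12.9250
Σ(xᵢ − x̄)² = 233.8675 ⇒ m₂ = 233.8675/4 = 58.46688
Σ(xᵢ − x̄)³ = -1771.6151 ⇒ m₃ = -1771.6151/4 = -442.90378
m₂^(3/2) = 58.46688^(1.5) = 447.05898
g₁ = m₃ / m₂^(3/2) = -442.90378 / 447.05898 ≈ -0.991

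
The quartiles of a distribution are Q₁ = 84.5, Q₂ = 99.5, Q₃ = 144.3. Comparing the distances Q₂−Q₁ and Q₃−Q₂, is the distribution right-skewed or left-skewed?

Q₂ − Q₁ = 15.0;  Q₃ − Q₂ = 44.8
Q₃ − Q₂ > Q₂ − Q₁ ⇒ the upper half is more spread out ⇒ right-skewed.

right-skewed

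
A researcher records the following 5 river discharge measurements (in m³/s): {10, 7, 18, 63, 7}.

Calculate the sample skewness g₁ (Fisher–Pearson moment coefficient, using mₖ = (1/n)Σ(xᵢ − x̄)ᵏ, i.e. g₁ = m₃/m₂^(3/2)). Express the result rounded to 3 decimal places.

1.376

x̄ = (10 + 7 + 18 + 63 + 7) / 5 = 21.0000
deviations (xᵢ − x̄): -11.0000, -14.0000, -3.0000, 42.0000, -14.0000
Σ(xᵢ − x̄)² = 2286.0000 ⇒ m₂ = 2286.0000/5 = 457.20000
Σ(xᵢ − x̄)³ = 67242.0000 ⇒ m₃ = 67242.0000/5 = 13448.40000
m₂^(3/2) = 457.20000^(1.5) = 9775.95812
g₁ = m₃ / m₂^(3/2) = 13448.40000 / 9775.95812 ≈ 1.376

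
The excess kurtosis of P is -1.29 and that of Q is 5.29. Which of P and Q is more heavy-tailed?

Q

Higher excess kurtosis ⇒ heavier tails relative to the normal distribution.
-1.29 vs 5.29: the larger is 5.29, so Q has heavier tails. (Q is leptokurtic — heavier-than-normal tails; the other is platykurtic.)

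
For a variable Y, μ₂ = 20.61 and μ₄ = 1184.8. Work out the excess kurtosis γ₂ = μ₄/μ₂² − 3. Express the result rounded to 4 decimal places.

μ₂² = 20.61² = 424.77210
μ₄/μ₂² = 1184.8 / 424.77210 = 2.78926
γ₂ = 2.78926 − 3 ≈ -0.2107

-0.2107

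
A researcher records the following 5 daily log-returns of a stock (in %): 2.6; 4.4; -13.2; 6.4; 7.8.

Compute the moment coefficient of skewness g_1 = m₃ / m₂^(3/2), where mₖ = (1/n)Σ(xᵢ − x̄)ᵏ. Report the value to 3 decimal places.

x̄ = (2.6 + 4.4 - 13.2 + 6.4 + 7.8) / 5 = 1.6000
deviations (xᵢ − x̄): 1.0000, 2.8000, -14.8000, 4.8000, 6.2000
Σ(xᵢ − x̄)² = 289.3600 ⇒ m₂ = 289.3600/5 = 57.87200
Σ(xᵢ − x̄)³ = -2869.9200 ⇒ m₃ = -2869.9200/5 = -573.98400
m₂^(3/2) = 57.87200^(1.5) = 440.25342
g_1 = m₃ / m₂^(3/2) = -573.98400 / 440.25342 ≈ -1.304

-1.304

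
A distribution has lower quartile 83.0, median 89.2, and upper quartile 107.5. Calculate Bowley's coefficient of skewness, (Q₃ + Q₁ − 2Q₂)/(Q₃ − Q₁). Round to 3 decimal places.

0.494

numerator: Q₃ + Q₁ − 2Q₂ = 107.5 + 83.0 − 2×89.2 = 12.1000
denominator: Q₃ − Q₁ = 107.5 − 83.0 = 24.5000
Bowley skewness = 12.1000 / 24.5000 ≈ 0.494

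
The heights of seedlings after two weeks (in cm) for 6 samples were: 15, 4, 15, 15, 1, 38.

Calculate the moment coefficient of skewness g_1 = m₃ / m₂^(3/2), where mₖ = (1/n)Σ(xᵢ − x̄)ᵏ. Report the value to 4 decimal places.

x̄ = (15 + 4 + 15 + 15 + 1 + 38) / 6 = 14.6667
deviations (xᵢ − x̄): 0.3333, -10.6667, 0.3333, 0.3333, -13.6667, 23.3333
Σ(xᵢ − x̄)² = 845.3333 ⇒ m₂ = 845.3333/6 = 140.88889
Σ(xᵢ − x̄)³ = 8937.5556 ⇒ m₃ = 8937.5556/6 = 1489.59259
m₂^(3/2) = 140.88889^(1.5) = 1672.30357
g_1 = m₃ / m₂^(3/2) = 1489.59259 / 1672.30357 ≈ 0.8907

0.8907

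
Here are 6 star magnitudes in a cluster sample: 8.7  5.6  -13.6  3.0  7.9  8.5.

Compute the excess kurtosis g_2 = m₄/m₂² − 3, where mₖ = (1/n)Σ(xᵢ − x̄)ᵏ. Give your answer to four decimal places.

x̄ = 3.3500
Σ(xᵢ − x̄)² = 368.3350 ⇒ m₂ = 61.38917
Σ(xᵢ − x̄)⁴ = 84519.6544 ⇒ m₄ = 14086.60907
m₂² = 3768.62978
g_2 = m₄/m₂² − 3 = 3.73786 − 3 ≈ 0.7379

0.7379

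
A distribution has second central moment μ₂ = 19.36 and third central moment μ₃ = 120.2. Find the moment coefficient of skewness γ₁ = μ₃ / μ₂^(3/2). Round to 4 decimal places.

σ = √μ₂ = √19.36 = 4.40000
σ³ = μ₂^(3/2) = 85.18400
γ₁ = μ₃/σ³ = 120.2 / 85.18400 ≈ 1.4111

1.4111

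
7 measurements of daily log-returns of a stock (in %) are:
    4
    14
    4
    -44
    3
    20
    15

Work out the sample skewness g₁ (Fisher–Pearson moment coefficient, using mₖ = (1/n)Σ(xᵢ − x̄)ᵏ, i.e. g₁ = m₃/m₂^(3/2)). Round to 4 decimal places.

-1.6396

x̄ = (4 + 14 + 4 - 44 + 3 + 20 + 15) / 7 = 2.2857
deviations (xᵢ − x̄): 1.7143, 11.7143, 1.7143, -46.2857, 0.7143, 17.7143, 12.7143
Σ(xᵢ − x̄)² = 2761.4286 ⇒ m₂ = 2761.4286/7 = 394.48980
Σ(xᵢ − x̄)³ = -89929.1020 ⇒ m₃ = -89929.1020/7 = -12847.01458
m₂^(3/2) = 394.48980^(1.5) = 7835.26449
g₁ = m₃ / m₂^(3/2) = -12847.01458 / 7835.26449 ≈ -1.6396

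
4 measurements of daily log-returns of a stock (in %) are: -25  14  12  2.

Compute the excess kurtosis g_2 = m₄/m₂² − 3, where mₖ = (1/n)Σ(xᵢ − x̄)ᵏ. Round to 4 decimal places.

x̄ = 0.7500
Σ(xᵢ − x̄)² = 966.7500 ⇒ m₂ = 241.68750
Σ(xᵢ − x̄)⁴ = 486494.5781 ⇒ m₄ = 121623.64453
m₂² = 58412.84766
g_2 = m₄/m₂² − 3 = 2.08214 − 3 ≈ -0.9179

-0.9179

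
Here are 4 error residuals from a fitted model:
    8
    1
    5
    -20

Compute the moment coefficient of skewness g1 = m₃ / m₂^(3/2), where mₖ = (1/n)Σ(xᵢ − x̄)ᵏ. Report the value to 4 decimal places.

-0.9828

x̄ = (8 + 1 + 5 - 20) / 4 = -1.5000
deviations (xᵢ − x̄): 9.5000, 2.5000, 6.5000, -18.5000
Σ(xᵢ − x̄)² = 481.0000 ⇒ m₂ = 481.0000/4 = 120.25000
Σ(xᵢ − x̄)³ = -5184.0000 ⇒ m₃ = -5184.0000/4 = -1296.00000
m₂^(3/2) = 120.25000^(1.5) = 1318.64420
g1 = m₃ / m₂^(3/2) = -1296.00000 / 1318.64420 ≈ -0.9828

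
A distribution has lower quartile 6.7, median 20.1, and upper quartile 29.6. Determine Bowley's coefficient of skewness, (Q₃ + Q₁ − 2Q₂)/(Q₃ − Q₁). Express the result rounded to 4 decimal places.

numerator: Q₃ + Q₁ − 2Q₂ = 29.6 + 6.7 − 2×20.1 = -3.9000
denominator: Q₃ − Q₁ = 29.6 − 6.7 = 22.9000
Bowley skewness = -3.9000 / 22.9000 ≈ -0.1703

-0.1703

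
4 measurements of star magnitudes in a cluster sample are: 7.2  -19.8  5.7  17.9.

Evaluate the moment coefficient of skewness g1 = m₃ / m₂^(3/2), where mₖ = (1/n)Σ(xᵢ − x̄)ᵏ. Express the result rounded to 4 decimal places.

-0.7422

x̄ = (7.2 - 19.8 + 5.7 + 17.9) / 4 = 2.7500
deviations (xᵢ − x̄): 4.4500, -22.5500, 2.9500, 15.1500
Σ(xᵢ − x̄)² = 766.5300 ⇒ m₂ = 766.5300/4 = 191.63250
Σ(xᵢ − x̄)³ = -7875.6720 ⇒ m₃ = -7875.6720/4 = -1968.91800
m₂^(3/2) = 191.63250^(1.5) = 2652.79535
g1 = m₃ / m₂^(3/2) = -1968.91800 / 2652.79535 ≈ -0.7422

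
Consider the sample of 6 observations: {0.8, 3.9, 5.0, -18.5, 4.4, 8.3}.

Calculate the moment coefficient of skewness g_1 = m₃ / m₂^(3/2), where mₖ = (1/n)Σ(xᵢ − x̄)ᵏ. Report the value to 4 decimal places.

-1.5457

x̄ = (0.8 + 3.9 + 5.0 - 18.5 + 4.4 + 8.3) / 6 = 0.6500
deviations (xᵢ − x̄): 0.1500, 3.2500, 4.3500, -19.1500, 3.7500, 7.6500
Σ(xᵢ − x̄)² = 468.8150 ⇒ m₂ = 468.8150/6 = 78.13583
Σ(xᵢ − x̄)³ = -6405.6600 ⇒ m₃ = -6405.6600/6 = -1067.61000
m₂^(3/2) = 78.13583^(1.5) = 690.67760
g_1 = m₃ / m₂^(3/2) = -1067.61000 / 690.67760 ≈ -1.5457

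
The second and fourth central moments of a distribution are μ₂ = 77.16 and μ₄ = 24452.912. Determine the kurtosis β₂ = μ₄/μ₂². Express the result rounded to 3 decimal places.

4.107

μ₂² = 77.16² = 5953.66560
μ₄/μ₂² = 24452.912 / 5953.66560 = 4.10720
β₂ ≈ 4.107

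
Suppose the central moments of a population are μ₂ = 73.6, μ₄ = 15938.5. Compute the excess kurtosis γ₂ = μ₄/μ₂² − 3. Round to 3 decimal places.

-0.058

μ₂² = 73.6² = 5416.96000
μ₄/μ₂² = 15938.5 / 5416.96000 = 2.94233
γ₂ = 2.94233 − 3 ≈ -0.058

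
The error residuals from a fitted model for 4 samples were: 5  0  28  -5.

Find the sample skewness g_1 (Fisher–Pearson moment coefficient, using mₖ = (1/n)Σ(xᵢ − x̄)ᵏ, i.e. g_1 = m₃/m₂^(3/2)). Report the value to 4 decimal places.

0.8913

x̄ = (5 + 0 + 28 - 5) / 4 = 7.0000
deviations (xᵢ − x̄): -2.0000, -7.0000, 21.0000, -12.0000
Σ(xᵢ − x̄)² = 638.0000 ⇒ m₂ = 638.0000/4 = 159.50000
Σ(xᵢ − x̄)³ = 7182.0000 ⇒ m₃ = 7182.0000/4 = 1795.50000
m₂^(3/2) = 159.50000^(1.5) = 2014.37828
g_1 = m₃ / m₂^(3/2) = 1795.50000 / 2014.37828 ≈ 0.8913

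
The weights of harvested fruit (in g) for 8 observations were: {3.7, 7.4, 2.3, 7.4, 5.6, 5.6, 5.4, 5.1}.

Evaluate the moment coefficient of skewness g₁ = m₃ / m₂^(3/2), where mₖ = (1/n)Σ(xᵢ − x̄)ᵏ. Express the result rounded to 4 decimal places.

x̄ = (3.7 + 7.4 + 2.3 + 7.4 + 5.6 + 5.6 + 5.4 + 5.1) / 8 = 5.3125
deviations (xᵢ − x̄): -1.6125, 2.0875, -3.0125, 2.0875, 0.2875, 0.2875, 0.0875, -0.2125
Σ(xᵢ − x̄)² = 20.6088 ⇒ m₂ = 20.6088/8 = 2.57609
Σ(xᵢ − x̄)³ = -13.2998 ⇒ m₃ = -13.2998/8 = -1.66248
m₂^(3/2) = 2.57609^(1.5) = 4.13469
g₁ = m₃ / m₂^(3/2) = -1.66248 / 4.13469 ≈ -0.4021

-0.4021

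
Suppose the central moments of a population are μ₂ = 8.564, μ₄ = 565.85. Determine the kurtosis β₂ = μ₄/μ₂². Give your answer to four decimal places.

μ₂² = 8.564² = 73.34210
μ₄/μ₂² = 565.85 / 73.34210 = 7.71521
β₂ ≈ 7.7152

7.7152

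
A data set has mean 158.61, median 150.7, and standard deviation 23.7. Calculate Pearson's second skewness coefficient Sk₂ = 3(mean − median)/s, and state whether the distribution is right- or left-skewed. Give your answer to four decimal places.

Sk₂ = 3(158.61 − 150.7) / 23.7 = 3 × 7.9100 / 23.7
    = 23.7300 / 23.7 ≈ 1.0013
Sk₂ > 0 ⇒ mean > median ⇒ right-skewed (positive skew).

1.0013, right-skewed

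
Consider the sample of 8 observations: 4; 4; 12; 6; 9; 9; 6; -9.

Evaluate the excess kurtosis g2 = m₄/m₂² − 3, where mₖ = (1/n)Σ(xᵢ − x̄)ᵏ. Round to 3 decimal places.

x̄ = 5.1250
Σ(xᵢ − x̄)² = 280.8750 ⇒ m₂ = 35.10938
Σ(xᵢ − x̄)⁴ = 42495.8379 ⇒ m₄ = 5311.97974
m₂² = 1232.66821
g2 = m₄/m₂² − 3 = 4.30933 − 3 ≈ 1.309

1.309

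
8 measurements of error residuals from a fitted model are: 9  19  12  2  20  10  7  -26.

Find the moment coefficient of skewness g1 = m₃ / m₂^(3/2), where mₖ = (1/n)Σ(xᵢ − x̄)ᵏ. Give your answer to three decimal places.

-1.532

x̄ = (9 + 19 + 12 + 2 + 20 + 10 + 7 - 26) / 8 = 6.6250
deviations (xᵢ − x̄): 2.3750, 12.3750, 5.3750, -4.6250, 13.3750, 3.3750, 0.3750, -32.6250
Σ(xᵢ − x̄)² = 1463.8750 ⇒ m₂ = 1463.8750/8 = 182.98438
Σ(xᵢ − x̄)³ = -30329.7188 ⇒ m₃ = -30329.7188/8 = -3791.21484
m₂^(3/2) = 182.98438^(1.5) = 2475.26106
g1 = m₃ / m₂^(3/2) = -3791.21484 / 2475.26106 ≈ -1.532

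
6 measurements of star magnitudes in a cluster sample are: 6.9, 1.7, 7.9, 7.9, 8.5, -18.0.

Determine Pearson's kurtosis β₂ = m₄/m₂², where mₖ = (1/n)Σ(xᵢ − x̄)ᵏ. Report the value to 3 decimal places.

x̄ = 2.4833
Σ(xᵢ − x̄)² = 534.5683 ⇒ m₂ = 89.09472
Σ(xᵢ − x̄)⁴ = 179449.4822 ⇒ m₄ = 29908.24703
m₂² = 7937.86953
β₂ = m₄/m₂² = 29908.24703 / 7937.86953 ≈ 3.768

3.768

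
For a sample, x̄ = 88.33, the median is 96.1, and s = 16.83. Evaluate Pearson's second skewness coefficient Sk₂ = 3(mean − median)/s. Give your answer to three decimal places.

-1.385

Sk₂ = 3(88.33 − 96.1) / 16.83 = 3 × -7.7700 / 16.83
    = -23.3100 / 16.83 ≈ -1.385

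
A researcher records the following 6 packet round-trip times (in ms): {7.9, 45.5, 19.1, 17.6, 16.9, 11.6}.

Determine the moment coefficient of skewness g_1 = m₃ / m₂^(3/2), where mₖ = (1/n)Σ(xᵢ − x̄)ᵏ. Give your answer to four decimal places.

1.3806

x̄ = (7.9 + 45.5 + 19.1 + 17.6 + 16.9 + 11.6) / 6 = 19.7667
deviations (xᵢ − x̄): -11.8667, 25.7333, -0.6667, -2.1667, -2.8667, -8.1667
Σ(xᵢ − x̄)² = 883.0733 ⇒ m₂ = 883.0733/6 = 147.17889
Σ(xᵢ − x̄)³ = 14790.9936 ⇒ m₃ = 14790.9936/6 = 2465.16559
m₂^(3/2) = 147.17889^(1.5) = 1785.53464
g_1 = m₃ / m₂^(3/2) = 2465.16559 / 1785.53464 ≈ 1.3806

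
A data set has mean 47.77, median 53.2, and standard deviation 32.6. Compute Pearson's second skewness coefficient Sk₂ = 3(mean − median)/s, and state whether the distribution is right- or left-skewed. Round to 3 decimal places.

Sk₂ = 3(47.77 − 53.2) / 32.6 = 3 × -5.4300 / 32.6
    = -16.2900 / 32.6 ≈ -0.500
Sk₂ < 0 ⇒ mean < median ⇒ left-skewed (negative skew).

-0.500, left-skewed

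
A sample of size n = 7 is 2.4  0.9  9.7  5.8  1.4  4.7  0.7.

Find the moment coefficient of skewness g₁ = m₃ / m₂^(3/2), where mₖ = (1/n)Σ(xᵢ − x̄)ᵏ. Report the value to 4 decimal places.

0.8607

x̄ = (2.4 + 0.9 + 9.7 + 5.8 + 1.4 + 4.7 + 0.7) / 7 = 3.6571
deviations (xᵢ − x̄): -1.2571, -2.7571, 6.0429, 2.1429, -2.2571, 1.0429, -2.9571
Σ(xᵢ − x̄)² = 65.2171 ⇒ m₂ = 65.2171/7 = 9.31673
Σ(xᵢ − x̄)³ = 171.3306 ⇒ m₃ = 171.3306/7 = 24.47580
m₂^(3/2) = 9.31673^(1.5) = 28.43777
g₁ = m₃ / m₂^(3/2) = 24.47580 / 28.43777 ≈ 0.8607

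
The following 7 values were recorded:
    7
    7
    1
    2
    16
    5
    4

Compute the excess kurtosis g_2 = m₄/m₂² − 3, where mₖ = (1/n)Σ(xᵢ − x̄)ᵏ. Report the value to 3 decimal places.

x̄ = 6.0000
Σ(xᵢ − x̄)² = 148.0000 ⇒ m₂ = 21.14286
Σ(xᵢ − x̄)⁴ = 10900.0000 ⇒ m₄ = 1557.14286
m₂² = 447.02041
g_2 = m₄/m₂² − 3 = 3.48338 − 3 ≈ 0.483

0.483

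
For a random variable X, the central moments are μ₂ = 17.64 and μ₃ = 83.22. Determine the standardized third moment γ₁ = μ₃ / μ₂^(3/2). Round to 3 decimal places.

1.123

σ = √μ₂ = √17.64 = 4.20000
σ³ = μ₂^(3/2) = 74.08800
γ₁ = μ₃/σ³ = 83.22 / 74.08800 ≈ 1.123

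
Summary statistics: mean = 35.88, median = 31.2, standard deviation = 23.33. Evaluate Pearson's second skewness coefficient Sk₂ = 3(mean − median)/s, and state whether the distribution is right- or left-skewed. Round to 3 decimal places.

0.602, right-skewed

Sk₂ = 3(35.88 − 31.2) / 23.33 = 3 × 4.6800 / 23.33
    = 14.0400 / 23.33 ≈ 0.602
Sk₂ > 0 ⇒ mean > median ⇒ right-skewed (positive skew).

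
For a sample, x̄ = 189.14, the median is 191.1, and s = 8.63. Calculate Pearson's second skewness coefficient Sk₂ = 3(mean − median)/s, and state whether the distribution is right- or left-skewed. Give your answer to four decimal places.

Sk₂ = 3(189.14 − 191.1) / 8.63 = 3 × -1.9600 / 8.63
    = -5.8800 / 8.63 ≈ -0.6813
Sk₂ < 0 ⇒ mean < median ⇒ left-skewed (negative skew).

-0.6813, left-skewed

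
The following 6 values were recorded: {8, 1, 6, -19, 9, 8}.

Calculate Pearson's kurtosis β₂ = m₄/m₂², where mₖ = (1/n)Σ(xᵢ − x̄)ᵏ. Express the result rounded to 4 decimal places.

x̄ = 2.1667
Σ(xᵢ − x̄)² = 578.8333 ⇒ m₂ = 96.47222
Σ(xᵢ − x̄)⁴ = 205442.8194 ⇒ m₄ = 34240.46991
m₂² = 9306.88966
β₂ = m₄/m₂² = 34240.46991 / 9306.88966 ≈ 3.6790

3.6790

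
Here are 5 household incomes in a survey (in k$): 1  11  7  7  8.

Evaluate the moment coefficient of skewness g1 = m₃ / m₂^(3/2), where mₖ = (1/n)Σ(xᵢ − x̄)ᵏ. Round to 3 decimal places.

x̄ = (1 + 11 + 7 + 7 + 8) / 5 = 6.8000
deviations (xᵢ − x̄): -5.8000, 4.2000, 0.2000, 0.2000, 1.2000
Σ(xᵢ − x̄)² = 52.8000 ⇒ m₂ = 52.8000/5 = 10.56000
Σ(xᵢ − x̄)³ = -119.2800 ⇒ m₃ = -119.2800/5 = -23.85600
m₂^(3/2) = 10.56000^(1.5) = 34.31594
g1 = m₃ / m₂^(3/2) = -23.85600 / 34.31594 ≈ -0.695

-0.695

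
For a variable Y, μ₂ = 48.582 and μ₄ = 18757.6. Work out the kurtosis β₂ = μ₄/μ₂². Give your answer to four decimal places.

7.9474

μ₂² = 48.582² = 2360.21072
μ₄/μ₂² = 18757.6 / 2360.21072 = 7.94743
β₂ ≈ 7.9474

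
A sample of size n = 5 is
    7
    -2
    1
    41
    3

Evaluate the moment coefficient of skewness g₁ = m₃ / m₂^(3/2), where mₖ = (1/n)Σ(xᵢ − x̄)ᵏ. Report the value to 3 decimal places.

1.374

x̄ = (7 - 2 + 1 + 41 + 3) / 5 = 10.0000
deviations (xᵢ − x̄): -3.0000, -12.0000, -9.0000, 31.0000, -7.0000
Σ(xᵢ − x̄)² = 1244.0000 ⇒ m₂ = 1244.0000/5 = 248.80000
Σ(xᵢ − x̄)³ = 26964.0000 ⇒ m₃ = 26964.0000/5 = 5392.80000
m₂^(3/2) = 248.80000^(1.5) = 3924.42076
g₁ = m₃ / m₂^(3/2) = 5392.80000 / 3924.42076 ≈ 1.374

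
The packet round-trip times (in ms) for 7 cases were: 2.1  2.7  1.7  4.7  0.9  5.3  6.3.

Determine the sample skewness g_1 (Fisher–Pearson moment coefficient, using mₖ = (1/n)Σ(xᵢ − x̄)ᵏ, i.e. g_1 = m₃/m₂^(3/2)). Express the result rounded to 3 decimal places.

x̄ = (2.1 + 2.7 + 1.7 + 4.7 + 0.9 + 5.3 + 6.3) / 7 = 3.3857
deviations (xᵢ − x̄): -1.2857, -0.6857, -1.6857, 1.3143, -2.4857, 1.9143, 2.9143
Σ(xᵢ − x̄)² = 25.0286 ⇒ m₂ = 25.0286/7 = 3.57551
Σ(xᵢ − x̄)³ = 11.4397 ⇒ m₃ = 11.4397/7 = 1.63424
m₂^(3/2) = 3.57551^(1.5) = 6.76094
g_1 = m₃ / m₂^(3/2) = 1.63424 / 6.76094 ≈ 0.242

0.242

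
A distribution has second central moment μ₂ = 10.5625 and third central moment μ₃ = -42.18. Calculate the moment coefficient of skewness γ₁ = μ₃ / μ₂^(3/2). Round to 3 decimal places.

σ = √μ₂ = √10.5625 = 3.25000
σ³ = μ₂^(3/2) = 34.32813
γ₁ = μ₃/σ³ = -42.18 / 34.32813 ≈ -1.229

-1.229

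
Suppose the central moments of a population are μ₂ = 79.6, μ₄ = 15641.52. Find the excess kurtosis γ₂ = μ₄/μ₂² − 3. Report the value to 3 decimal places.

μ₂² = 79.6² = 6336.16000
μ₄/μ₂² = 15641.52 / 6336.16000 = 2.46861
γ₂ = 2.46861 − 3 ≈ -0.531

-0.531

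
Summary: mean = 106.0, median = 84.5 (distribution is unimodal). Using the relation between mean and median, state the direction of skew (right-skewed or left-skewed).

mean − median = 106.0 − 84.5 = 21.5
mean > median ⇒ the longer tail is on the right ⇒ right-skewed (positively skewed).

right-skewed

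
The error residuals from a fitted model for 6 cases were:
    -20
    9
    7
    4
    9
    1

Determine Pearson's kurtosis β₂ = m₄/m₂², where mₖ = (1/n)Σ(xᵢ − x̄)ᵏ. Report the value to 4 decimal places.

x̄ = 1.6667
Σ(xᵢ − x̄)² = 611.3333 ⇒ m₂ = 101.88889
Σ(xᵢ − x̄)⁴ = 227001.1111 ⇒ m₄ = 37833.51852
m₂² = 10381.34568
β₂ = m₄/m₂² = 37833.51852 / 10381.34568 ≈ 3.6444

3.6444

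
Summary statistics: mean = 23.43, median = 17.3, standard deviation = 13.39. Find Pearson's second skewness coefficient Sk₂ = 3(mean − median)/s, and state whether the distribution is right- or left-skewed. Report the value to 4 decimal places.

1.3734, right-skewed

Sk₂ = 3(23.43 − 17.3) / 13.39 = 3 × 6.1300 / 13.39
    = 18.3900 / 13.39 ≈ 1.3734
Sk₂ > 0 ⇒ mean > median ⇒ right-skewed (positive skew).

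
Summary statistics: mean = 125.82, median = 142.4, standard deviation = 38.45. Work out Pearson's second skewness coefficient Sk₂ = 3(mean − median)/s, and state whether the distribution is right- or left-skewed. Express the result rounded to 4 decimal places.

-1.2936, left-skewed

Sk₂ = 3(125.82 − 142.4) / 38.45 = 3 × -16.5800 / 38.45
    = -49.7400 / 38.45 ≈ -1.2936
Sk₂ < 0 ⇒ mean < median ⇒ left-skewed (negative skew).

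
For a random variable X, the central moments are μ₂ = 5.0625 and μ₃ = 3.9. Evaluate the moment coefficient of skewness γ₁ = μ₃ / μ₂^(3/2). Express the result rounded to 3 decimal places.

0.342

σ = √μ₂ = √5.0625 = 2.25000
σ³ = μ₂^(3/2) = 11.39063
γ₁ = μ₃/σ³ = 3.9 / 11.39063 ≈ 0.342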